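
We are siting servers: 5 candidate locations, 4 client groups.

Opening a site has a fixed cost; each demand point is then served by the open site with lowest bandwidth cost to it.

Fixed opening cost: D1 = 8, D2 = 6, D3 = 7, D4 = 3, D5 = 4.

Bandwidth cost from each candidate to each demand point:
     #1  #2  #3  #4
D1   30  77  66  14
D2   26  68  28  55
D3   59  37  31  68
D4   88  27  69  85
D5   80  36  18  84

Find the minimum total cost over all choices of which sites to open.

104

Open {D1, D4, D5}: assign each demand point to its cheapest open site.
  #1→D1 30, #2→D4 27, #3→D5 18, #4→D1 14
  bandwidth cost 89, fixed 15 → total 104.
Compare {D1, D2, D4, D5}: bandwidth cost 85 + fixed 21 = 106.
Compare {D1, D5}: bandwidth cost 98 + fixed 12 = 110.
Compare {D1, D3, D4, D5}: bandwidth cost 89 + fixed 22 = 111.
All other subsets cost ≥ 106. Minimum total cost: 104.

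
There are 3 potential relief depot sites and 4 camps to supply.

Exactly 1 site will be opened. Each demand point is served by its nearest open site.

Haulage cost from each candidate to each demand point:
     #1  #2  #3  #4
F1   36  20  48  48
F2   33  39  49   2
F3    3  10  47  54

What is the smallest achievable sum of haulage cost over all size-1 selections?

114

Open {F3}.
  #1→F3 3, #2→F3 10, #3→F3 47, #4→F3 54  ⇒ total 114.
Compare {F2}: total 123.
Compare {F1}: total 152.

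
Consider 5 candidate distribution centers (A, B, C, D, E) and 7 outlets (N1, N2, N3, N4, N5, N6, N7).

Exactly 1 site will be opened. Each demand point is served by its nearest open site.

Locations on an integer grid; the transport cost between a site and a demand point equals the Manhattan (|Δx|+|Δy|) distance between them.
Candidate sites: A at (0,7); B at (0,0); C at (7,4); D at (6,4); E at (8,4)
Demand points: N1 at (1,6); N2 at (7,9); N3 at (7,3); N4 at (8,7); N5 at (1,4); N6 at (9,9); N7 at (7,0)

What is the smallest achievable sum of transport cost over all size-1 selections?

35

Open {C}.
  N1→C 8, N2→C 5, N3→C 1, N4→C 4, N5→C 6, N6→C 7, N7→C 4  ⇒ total 35.
Compare {D}: total 38.
Compare {E}: total 38.
No size-1 selection does better; minimum is 35.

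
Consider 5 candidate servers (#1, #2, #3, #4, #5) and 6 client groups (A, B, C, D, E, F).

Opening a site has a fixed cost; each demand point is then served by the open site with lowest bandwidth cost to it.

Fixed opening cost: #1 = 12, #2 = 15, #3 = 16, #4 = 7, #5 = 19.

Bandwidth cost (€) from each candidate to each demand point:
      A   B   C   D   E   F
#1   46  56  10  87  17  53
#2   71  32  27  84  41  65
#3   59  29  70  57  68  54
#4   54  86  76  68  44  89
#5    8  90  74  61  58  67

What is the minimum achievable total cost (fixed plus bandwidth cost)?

Open {#1, #3, #5}: assign each demand point to its cheapest open site.
  A→#5 8, B→#3 29, C→#1 10, D→#3 57, E→#1 17, F→#1 53
  bandwidth cost 174, fixed 47 → total 221.
Compare {#1, #2, #5}: bandwidth cost 181 + fixed 46 = 227.
Compare {#1, #3, #4, #5}: bandwidth cost 174 + fixed 54 = 228.
Compare {#1, #2, #4, #5}: bandwidth cost 181 + fixed 53 = 234.
All other subsets cost ≥ 227. Minimum total cost: 221.

221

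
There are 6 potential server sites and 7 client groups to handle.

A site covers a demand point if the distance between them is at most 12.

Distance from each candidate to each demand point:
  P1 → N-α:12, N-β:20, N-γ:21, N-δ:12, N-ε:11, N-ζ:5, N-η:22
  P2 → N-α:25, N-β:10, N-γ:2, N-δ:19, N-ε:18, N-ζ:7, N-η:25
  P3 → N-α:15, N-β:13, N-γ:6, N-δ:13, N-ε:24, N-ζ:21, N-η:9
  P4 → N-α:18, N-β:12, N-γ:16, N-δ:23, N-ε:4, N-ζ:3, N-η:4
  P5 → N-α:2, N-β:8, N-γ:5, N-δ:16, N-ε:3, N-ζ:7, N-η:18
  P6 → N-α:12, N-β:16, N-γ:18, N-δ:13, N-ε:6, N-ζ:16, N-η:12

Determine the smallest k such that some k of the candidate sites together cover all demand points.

Coverage sets (demand points within 12 of each site):
  P1: {N-α, N-δ, N-ε, N-ζ}
  P2: {N-β, N-γ, N-ζ}
  P3: {N-γ, N-η}
  P4: {N-β, N-ε, N-ζ, N-η}
  P5: {N-α, N-β, N-γ, N-ε, N-ζ}
  P6: {N-α, N-ε, N-η}
No 2 sites suffice: every size-2 union leaves at least one demand point uncovered.
But {P1, P2, P3} covers everything, so the minimum is 3.

3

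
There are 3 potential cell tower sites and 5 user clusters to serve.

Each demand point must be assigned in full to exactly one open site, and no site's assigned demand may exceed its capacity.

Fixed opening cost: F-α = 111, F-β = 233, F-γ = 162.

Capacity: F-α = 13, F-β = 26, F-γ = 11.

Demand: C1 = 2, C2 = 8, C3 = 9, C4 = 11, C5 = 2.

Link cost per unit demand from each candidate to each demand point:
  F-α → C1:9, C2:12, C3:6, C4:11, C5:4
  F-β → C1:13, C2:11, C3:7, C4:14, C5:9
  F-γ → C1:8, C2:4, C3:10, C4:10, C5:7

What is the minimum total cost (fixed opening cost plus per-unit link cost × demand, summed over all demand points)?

650

Open {F-α, F-β}; cheapest assignment that respects the capacities:
  F-α (cap 13, load 13): C4, C5 — cost 11×11 + 2×4 = 129
  F-β (cap 26, load 19): C1, C2, C3 — cost 2×13 + 8×11 + 9×7 = 177
  Shipping 306, fixed 344 → total 650.
  Any other capacity-feasible assignment to {F-α, F-β} ships for at least 306.
Compare {F-β, F-γ}: its best feasible assignment gives total 678.
Compare {F-α, F-β, F-γ}: its best feasible assignment gives total 746.
Every other set of open sites that can feasibly serve all demand totals ≥ 678 even under its best assignment. Minimum: 650.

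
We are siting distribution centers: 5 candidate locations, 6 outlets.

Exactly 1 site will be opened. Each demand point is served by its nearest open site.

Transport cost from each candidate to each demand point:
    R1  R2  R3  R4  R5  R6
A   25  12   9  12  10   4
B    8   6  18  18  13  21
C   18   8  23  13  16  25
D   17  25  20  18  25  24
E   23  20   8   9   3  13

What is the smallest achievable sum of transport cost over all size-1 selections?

Open {A}.
  R1→A 25, R2→A 12, R3→A 9, R4→A 12, R5→A 10, R6→A 4  ⇒ total 72.
Compare {E}: total 76.
Compare {B}: total 84.
No size-1 selection does better; minimum is 72.

72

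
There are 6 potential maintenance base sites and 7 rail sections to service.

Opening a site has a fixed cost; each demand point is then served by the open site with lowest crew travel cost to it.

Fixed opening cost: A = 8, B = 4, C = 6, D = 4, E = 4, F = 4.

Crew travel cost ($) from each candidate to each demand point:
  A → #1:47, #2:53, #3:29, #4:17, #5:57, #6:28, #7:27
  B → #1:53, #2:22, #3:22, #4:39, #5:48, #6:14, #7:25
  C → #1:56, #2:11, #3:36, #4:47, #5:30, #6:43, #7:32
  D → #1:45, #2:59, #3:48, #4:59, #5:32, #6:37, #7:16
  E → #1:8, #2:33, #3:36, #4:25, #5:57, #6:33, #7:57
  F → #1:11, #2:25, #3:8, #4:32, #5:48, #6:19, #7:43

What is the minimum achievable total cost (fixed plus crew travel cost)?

133

Open {A, B, C, D, F}: assign each demand point to its cheapest open site.
  #1→F 11, #2→C 11, #3→F 8, #4→A 17, #5→C 30, #6→B 14, #7→D 16
  crew travel cost 107, fixed 26 → total 133.
Compare {A, C, D, F}: crew travel cost 112 + fixed 22 = 134.
Compare {B, C, D, E, F}: crew travel cost 112 + fixed 22 = 134.
Compare {A, B, C, D, E, F}: crew travel cost 104 + fixed 30 = 134.
All other subsets cost ≥ 134. Minimum total cost: 133.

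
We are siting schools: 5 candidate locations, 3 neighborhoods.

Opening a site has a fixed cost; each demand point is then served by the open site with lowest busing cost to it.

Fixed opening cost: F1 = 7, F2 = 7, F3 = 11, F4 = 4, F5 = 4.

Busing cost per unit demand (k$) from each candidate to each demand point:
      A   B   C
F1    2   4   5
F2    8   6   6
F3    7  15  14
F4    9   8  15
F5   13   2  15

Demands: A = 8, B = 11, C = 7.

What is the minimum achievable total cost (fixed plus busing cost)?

84

Open {F1, F5}: assign each demand point to its cheapest open site.
  A→F1 8×2=16, B→F5 11×2=22, C→F1 7×5=35
  busing cost 73, fixed 11 → total 84.
Compare {F1, F4, F5}: busing cost 73 + fixed 15 = 88.
Compare {F1, F2, F5}: busing cost 73 + fixed 18 = 91.
Compare {F1, F3, F5}: busing cost 73 + fixed 22 = 95.
All other subsets cost ≥ 88. Minimum total cost: 84.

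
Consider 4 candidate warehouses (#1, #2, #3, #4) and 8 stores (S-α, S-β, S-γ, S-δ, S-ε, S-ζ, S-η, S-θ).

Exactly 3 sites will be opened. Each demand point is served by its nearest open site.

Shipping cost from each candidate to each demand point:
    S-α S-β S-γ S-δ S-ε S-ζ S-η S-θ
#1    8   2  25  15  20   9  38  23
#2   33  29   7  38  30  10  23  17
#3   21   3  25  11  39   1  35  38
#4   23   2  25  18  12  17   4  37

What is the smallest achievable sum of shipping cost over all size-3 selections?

Open {#1, #2, #4}.
  S-α→#1 8, S-β→#1 2, S-γ→#2 7, S-δ→#1 15, S-ε→#4 12, S-ζ→#1 9, S-η→#4 4, S-θ→#2 17  ⇒ total 74.
Compare {#2, #3, #4}: total 75.
Compare {#1, #3, #4}: total 86.
No size-3 selection does better; minimum is 74.

74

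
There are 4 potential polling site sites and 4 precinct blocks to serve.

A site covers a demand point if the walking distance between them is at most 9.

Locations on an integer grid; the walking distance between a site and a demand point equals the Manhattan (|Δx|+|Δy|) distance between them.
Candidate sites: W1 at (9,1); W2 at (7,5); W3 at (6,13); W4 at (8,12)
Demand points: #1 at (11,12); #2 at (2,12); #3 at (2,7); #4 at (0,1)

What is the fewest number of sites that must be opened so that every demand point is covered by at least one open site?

3

Coverage sets (demand points within 9 of each site):
  W1: {#4}
  W2: {#3}
  W3: {#1, #2}
  W4: {#1, #2}
No 2 sites suffice: every size-2 union leaves at least one demand point uncovered.
But {W1, W2, W3} covers everything, so the minimum is 3.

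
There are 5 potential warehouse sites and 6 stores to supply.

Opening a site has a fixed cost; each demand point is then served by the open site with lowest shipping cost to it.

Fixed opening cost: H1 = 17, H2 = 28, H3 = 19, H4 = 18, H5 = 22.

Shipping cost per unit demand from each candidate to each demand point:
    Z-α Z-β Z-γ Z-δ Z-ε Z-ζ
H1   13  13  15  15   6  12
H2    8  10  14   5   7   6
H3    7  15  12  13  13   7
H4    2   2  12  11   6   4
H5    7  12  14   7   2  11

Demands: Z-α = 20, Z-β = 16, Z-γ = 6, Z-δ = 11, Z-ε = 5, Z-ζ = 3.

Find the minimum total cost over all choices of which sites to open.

283

Open {H4, H5}: assign each demand point to its cheapest open site.
  Z-α→H4 20×2=40, Z-β→H4 16×2=32, Z-γ→H4 6×12=72, Z-δ→H5 11×7=77, Z-ε→H5 5×2=10, Z-ζ→H4 3×4=12
  shipping cost 243, fixed 40 → total 283.
Compare {H2, H4}: shipping cost 241 + fixed 46 = 287.
Compare {H2, H4, H5}: shipping cost 221 + fixed 68 = 289.
Compare {H1, H4, H5}: shipping cost 243 + fixed 57 = 300.
All other subsets cost ≥ 287. Minimum total cost: 283.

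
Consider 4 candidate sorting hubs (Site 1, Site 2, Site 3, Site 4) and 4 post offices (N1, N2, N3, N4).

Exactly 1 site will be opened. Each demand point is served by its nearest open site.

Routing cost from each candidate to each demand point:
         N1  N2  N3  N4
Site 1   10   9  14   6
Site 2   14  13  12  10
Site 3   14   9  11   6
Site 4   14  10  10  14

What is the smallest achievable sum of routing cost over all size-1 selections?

Open {Site 1}.
  N1→Site 1 10, N2→Site 1 9, N3→Site 1 14, N4→Site 1 6  ⇒ total 39.
Compare {Site 3}: total 40.
Compare {Site 4}: total 48.
No size-1 selection does better; minimum is 39.

39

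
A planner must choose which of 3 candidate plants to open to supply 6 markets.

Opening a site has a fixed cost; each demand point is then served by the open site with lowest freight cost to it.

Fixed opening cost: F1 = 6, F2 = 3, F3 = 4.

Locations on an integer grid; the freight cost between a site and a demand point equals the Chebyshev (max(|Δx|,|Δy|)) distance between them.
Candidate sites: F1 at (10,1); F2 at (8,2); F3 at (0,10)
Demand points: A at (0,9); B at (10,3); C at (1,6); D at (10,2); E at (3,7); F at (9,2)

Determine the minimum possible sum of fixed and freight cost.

20

Open {F2, F3}: assign each demand point to its cheapest open site.
  A→F3 1, B→F2 2, C→F3 4, D→F2 2, E→F3 3, F→F2 1
  freight cost 13, fixed 7 → total 20.
Compare {F1, F3}: freight cost 12 + fixed 10 = 22.
Compare {F1, F2, F3}: freight cost 12 + fixed 13 = 25.
Compare {F2}: freight cost 25 + fixed 3 = 28.
All other subsets cost ≥ 22. Minimum total cost: 20.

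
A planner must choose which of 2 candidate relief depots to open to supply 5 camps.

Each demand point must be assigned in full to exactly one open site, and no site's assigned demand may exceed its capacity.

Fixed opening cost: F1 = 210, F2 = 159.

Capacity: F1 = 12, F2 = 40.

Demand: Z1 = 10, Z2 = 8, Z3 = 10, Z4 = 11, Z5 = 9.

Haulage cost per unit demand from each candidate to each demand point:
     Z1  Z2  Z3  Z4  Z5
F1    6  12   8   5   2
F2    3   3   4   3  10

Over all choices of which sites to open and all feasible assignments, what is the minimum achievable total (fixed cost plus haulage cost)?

514

Open {F1, F2}; cheapest assignment that respects the capacities:
  F1 (cap 12, load 9): Z5 — cost 9×2 = 18
  F2 (cap 40, load 39): Z1, Z2, Z3, Z4 — cost 10×3 + 8×3 + 10×4 + 11×3 = 127
  Shipping 145, fixed 369 → total 514.
  Any other capacity-feasible assignment to {F1, F2} ships for at least 145.
Total demand is 48 and no other set of sites has combined capacity ≥ 48, so {F1, F2} is the only feasible choice of open sites. Minimum: 514.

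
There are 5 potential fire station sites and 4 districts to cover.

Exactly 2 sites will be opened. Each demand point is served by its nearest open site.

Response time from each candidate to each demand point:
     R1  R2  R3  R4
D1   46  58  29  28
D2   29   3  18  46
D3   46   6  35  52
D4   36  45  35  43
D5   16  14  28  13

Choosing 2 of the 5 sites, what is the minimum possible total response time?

Open {D2, D5}.
  R1→D5 16, R2→D2 3, R3→D2 18, R4→D5 13  ⇒ total 50.
Compare {D3, D5}: total 63.
Compare {D1, D5}: total 71.
No size-2 selection does better; minimum is 50.

50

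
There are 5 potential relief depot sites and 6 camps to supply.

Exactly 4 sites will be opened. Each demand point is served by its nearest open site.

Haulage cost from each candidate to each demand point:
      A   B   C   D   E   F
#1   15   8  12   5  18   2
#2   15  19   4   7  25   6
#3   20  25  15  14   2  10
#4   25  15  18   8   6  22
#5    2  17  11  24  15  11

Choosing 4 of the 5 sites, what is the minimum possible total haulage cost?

Open {#1, #2, #3, #5}.
  A→#5 2, B→#1 8, C→#2 4, D→#1 5, E→#3 2, F→#1 2  ⇒ total 23.
Compare {#1, #2, #4, #5}: total 27.
Compare {#1, #3, #4, #5}: total 30.
No size-4 selection does better; minimum is 23.

23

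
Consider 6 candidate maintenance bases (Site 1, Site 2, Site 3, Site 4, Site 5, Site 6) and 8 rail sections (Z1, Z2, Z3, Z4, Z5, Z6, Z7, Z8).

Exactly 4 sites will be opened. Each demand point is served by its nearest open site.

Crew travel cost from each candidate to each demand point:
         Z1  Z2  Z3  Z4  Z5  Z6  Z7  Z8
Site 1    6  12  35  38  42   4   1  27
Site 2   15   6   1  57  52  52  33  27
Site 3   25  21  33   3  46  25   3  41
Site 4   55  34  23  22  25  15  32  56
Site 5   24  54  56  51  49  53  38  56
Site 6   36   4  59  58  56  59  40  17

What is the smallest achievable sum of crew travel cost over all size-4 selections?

Open {Site 1, Site 2, Site 3, Site 4}.
  Z1→Site 1 6, Z2→Site 2 6, Z3→Site 2 1, Z4→Site 3 3, Z5→Site 4 25, Z6→Site 1 4, Z7→Site 1 1, Z8→Site 1 27  ⇒ total 73.
Compare {Site 1, Site 2, Site 3, Site 6}: total 78.
Compare {Site 1, Site 2, Site 4, Site 6}: total 80.
No size-4 selection does better; minimum is 73.

73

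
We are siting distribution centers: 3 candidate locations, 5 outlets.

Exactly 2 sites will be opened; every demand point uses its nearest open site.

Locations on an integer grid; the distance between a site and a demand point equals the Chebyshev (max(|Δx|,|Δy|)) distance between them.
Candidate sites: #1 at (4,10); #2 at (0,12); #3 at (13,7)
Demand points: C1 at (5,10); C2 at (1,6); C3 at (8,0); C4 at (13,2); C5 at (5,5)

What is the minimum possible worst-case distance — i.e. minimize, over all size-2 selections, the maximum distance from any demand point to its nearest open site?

7

Open {#1, #3}.
  Farthest demand point is C3 at distance 7 (to #3); all others are ≤ 7.
With {#2, #3} the worst case is 7.
With {#1, #2} the worst case is 10.
No size-2 selection achieves below 7.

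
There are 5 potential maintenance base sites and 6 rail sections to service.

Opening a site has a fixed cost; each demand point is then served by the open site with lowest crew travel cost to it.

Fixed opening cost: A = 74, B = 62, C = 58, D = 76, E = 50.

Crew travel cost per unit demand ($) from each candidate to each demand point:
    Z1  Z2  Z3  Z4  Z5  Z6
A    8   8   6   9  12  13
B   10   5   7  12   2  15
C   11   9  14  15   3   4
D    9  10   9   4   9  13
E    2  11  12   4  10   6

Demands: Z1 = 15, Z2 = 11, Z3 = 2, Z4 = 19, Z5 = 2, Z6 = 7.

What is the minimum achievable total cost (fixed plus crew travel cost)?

333

Open {B, E}: assign each demand point to its cheapest open site.
  Z1→E 15×2=30, Z2→B 11×5=55, Z3→B 2×7=14, Z4→E 19×4=76, Z5→B 2×2=4, Z6→E 7×6=42
  crew travel cost 221, fixed 112 → total 333.
Compare {E}: crew travel cost 313 + fixed 50 = 363.
Compare {C, E}: crew travel cost 263 + fixed 108 = 371.
Compare {B, C, E}: crew travel cost 207 + fixed 170 = 377.
All other subsets cost ≥ 363. Minimum total cost: 333.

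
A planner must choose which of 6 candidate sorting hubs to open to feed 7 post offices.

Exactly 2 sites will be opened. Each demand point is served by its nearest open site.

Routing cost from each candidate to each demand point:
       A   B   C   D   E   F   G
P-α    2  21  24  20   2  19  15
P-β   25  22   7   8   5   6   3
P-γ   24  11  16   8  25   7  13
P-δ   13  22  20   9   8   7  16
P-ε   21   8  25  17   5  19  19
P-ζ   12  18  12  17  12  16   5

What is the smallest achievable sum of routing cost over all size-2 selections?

49

Open {P-α, P-β}.
  A→P-α 2, B→P-α 21, C→P-β 7, D→P-β 8, E→P-α 2, F→P-β 6, G→P-β 3  ⇒ total 49.
Compare {P-β, P-ε}: total 58.
Compare {P-α, P-γ}: total 59.
No size-2 selection does better; minimum is 49.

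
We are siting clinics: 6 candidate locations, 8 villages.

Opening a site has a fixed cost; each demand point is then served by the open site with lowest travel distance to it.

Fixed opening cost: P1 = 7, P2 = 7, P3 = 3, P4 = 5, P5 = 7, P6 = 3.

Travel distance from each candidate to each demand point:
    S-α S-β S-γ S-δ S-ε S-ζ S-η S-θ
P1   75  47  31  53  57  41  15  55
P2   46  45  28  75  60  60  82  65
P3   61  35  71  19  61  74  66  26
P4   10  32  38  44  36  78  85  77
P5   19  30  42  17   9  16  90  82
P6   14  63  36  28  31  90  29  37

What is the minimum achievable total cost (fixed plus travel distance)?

176

Open {P1, P3, P4, P5}: assign each demand point to its cheapest open site.
  S-α→P4 10, S-β→P5 30, S-γ→P1 31, S-δ→P5 17, S-ε→P5 9, S-ζ→P5 16, S-η→P1 15, S-θ→P3 26
  travel distance 154, fixed 22 → total 176.
Compare {P1, P3, P5, P6}: travel distance 158 + fixed 20 = 178.
Compare {P1, P3, P4, P5, P6}: travel distance 154 + fixed 25 = 179.
Compare {P1, P3, P5}: travel distance 163 + fixed 17 = 180.
All other subsets cost ≥ 178. Minimum total cost: 176.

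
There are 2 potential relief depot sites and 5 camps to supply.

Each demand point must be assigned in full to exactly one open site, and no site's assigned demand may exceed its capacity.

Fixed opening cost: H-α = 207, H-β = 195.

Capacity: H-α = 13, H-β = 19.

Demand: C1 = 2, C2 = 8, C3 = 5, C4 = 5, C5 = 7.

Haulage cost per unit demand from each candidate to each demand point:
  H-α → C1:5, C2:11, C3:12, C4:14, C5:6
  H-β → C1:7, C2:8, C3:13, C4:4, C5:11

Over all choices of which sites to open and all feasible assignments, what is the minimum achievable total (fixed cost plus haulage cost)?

Open {H-α, H-β}; cheapest assignment that respects the capacities:
  H-α (cap 13, load 12): C3, C5 — cost 5×12 + 7×6 = 102
  H-β (cap 19, load 15): C1, C2, C4 — cost 2×7 + 8×8 + 5×4 = 98
  Shipping 200, fixed 402 → total 602.
  Any other capacity-feasible assignment to {H-α, H-β} ships for at least 200.
Total demand is 27 and no other set of sites has combined capacity ≥ 27, so {H-α, H-β} is the only feasible choice of open sites. Minimum: 602.

602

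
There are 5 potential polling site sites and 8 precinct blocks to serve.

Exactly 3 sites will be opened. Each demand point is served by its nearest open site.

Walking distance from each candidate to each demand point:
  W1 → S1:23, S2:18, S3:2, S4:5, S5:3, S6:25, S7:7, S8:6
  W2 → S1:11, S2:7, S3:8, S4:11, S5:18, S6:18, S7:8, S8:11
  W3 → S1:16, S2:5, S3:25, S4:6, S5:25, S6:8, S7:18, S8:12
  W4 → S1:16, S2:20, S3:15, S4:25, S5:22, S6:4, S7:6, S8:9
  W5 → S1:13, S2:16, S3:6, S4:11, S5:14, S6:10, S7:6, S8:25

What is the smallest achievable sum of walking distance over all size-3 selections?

44

Open {W1, W2, W4}.
  S1→W2 11, S2→W2 7, S3→W1 2, S4→W1 5, S5→W1 3, S6→W4 4, S7→W4 6, S8→W1 6  ⇒ total 44.
Compare {W1, W2, W3}: total 47.
Compare {W1, W3, W4}: total 47.
No size-3 selection does better; minimum is 44.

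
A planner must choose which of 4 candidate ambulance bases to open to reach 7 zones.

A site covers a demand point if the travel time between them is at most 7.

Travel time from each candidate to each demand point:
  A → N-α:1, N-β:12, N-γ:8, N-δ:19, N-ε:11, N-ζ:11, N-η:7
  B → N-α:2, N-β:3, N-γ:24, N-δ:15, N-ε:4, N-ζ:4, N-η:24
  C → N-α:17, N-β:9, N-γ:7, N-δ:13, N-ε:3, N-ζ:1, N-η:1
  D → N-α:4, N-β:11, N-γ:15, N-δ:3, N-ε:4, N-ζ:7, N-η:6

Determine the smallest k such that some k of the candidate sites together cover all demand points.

Coverage sets (demand points within 7 of each site):
  A: {N-α, N-η}
  B: {N-α, N-β, N-ε, N-ζ}
  C: {N-γ, N-ε, N-ζ, N-η}
  D: {N-α, N-δ, N-ε, N-ζ, N-η}
No 2 sites suffice: every size-2 union leaves at least one demand point uncovered.
But {B, C, D} covers everything, so the minimum is 3.

3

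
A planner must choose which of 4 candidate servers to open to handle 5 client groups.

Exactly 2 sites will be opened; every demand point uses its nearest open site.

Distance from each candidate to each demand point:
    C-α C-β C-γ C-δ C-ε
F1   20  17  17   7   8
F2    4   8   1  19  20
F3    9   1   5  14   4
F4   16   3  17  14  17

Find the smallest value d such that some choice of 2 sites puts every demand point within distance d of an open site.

Open {F1, F2}.
  Farthest demand point is C-β at distance 8 (to F2); all others are ≤ 8.
With {F1, F3} the worst case is 9.
With {F2, F3} the worst case is 14.
No size-2 selection achieves below 8.

8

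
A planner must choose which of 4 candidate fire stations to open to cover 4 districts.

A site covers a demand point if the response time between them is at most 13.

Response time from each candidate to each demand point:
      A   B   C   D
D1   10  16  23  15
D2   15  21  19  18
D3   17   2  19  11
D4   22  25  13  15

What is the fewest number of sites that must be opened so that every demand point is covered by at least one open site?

3

Coverage sets (demand points within 13 of each site):
  D1: {A}
  D2: {}
  D3: {B, D}
  D4: {C}
No 2 sites suffice: every size-2 union leaves at least one demand point uncovered.
But {D1, D3, D4} covers everything, so the minimum is 3.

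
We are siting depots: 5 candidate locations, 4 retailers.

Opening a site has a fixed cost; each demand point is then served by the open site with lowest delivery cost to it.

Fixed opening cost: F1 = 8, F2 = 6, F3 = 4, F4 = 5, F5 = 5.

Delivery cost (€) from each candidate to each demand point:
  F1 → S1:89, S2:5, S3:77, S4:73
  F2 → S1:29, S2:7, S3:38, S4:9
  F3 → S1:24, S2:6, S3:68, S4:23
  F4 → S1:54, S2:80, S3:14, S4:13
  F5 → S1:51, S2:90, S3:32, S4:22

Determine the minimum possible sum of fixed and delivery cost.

Open {F3, F4}: assign each demand point to its cheapest open site.
  S1→F3 24, S2→F3 6, S3→F4 14, S4→F4 13
  delivery cost 57, fixed 9 → total 66.
Compare {F2, F3, F4}: delivery cost 53 + fixed 15 = 68.
Compare {F2, F4}: delivery cost 59 + fixed 11 = 70.
Compare {F3, F4, F5}: delivery cost 57 + fixed 14 = 71.
All other subsets cost ≥ 68. Minimum total cost: 66.

66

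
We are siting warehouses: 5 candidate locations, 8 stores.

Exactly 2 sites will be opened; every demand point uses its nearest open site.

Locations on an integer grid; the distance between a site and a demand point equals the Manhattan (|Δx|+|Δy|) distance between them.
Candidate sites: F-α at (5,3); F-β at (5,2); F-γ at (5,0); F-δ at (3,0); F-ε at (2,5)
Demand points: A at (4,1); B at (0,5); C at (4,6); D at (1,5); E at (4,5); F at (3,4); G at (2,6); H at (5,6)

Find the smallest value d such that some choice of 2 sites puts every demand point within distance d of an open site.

3

Open {F-α, F-ε}.
  Farthest demand point is A at distance 3 (to F-α); all others are ≤ 3.
With {F-β, F-ε} the worst case is 4.
With {F-γ, F-ε} the worst case is 4.
No size-2 selection achieves below 3.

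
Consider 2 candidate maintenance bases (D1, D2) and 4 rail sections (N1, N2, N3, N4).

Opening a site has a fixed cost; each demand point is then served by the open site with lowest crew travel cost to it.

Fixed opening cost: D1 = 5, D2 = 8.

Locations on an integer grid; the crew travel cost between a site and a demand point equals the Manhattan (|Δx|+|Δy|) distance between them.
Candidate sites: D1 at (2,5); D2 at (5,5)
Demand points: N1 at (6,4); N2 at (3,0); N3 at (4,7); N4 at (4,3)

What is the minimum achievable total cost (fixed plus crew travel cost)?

23

Open {D2}: assign each demand point to its cheapest open site.
  N1→D2 2, N2→D2 7, N3→D2 3, N4→D2 3
  crew travel cost 15, fixed 8 → total 23.
Compare {D1}: crew travel cost 19 + fixed 5 = 24.
Compare {D1, D2}: crew travel cost 14 + fixed 13 = 27.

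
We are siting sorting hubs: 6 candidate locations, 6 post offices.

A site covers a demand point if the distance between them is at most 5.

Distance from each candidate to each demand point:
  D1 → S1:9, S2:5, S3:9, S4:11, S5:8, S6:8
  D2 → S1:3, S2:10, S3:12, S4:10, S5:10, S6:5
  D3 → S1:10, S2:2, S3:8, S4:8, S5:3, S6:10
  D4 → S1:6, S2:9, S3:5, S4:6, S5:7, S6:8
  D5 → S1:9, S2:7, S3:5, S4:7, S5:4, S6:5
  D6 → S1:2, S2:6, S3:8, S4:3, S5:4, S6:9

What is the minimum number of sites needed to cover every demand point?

Coverage sets (demand points within 5 of each site):
  D1: {S2}
  D2: {S1, S6}
  D3: {S2, S5}
  D4: {S3}
  D5: {S3, S5, S6}
  D6: {S1, S4, S5}
No 2 sites suffice: every size-2 union leaves at least one demand point uncovered.
But {D1, D5, D6} covers everything, so the minimum is 3.

3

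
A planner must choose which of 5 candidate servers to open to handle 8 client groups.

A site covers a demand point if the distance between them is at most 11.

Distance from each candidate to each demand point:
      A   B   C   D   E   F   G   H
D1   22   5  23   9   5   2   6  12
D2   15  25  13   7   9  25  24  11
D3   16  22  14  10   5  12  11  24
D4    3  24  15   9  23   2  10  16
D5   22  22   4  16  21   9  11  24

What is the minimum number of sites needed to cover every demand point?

4

Coverage sets (demand points within 11 of each site):
  D1: {B, D, E, F, G}
  D2: {D, E, H}
  D3: {D, E, G}
  D4: {A, D, F, G}
  D5: {C, F, G}
No 3 sites suffice: every size-3 union leaves at least one demand point uncovered.
But {D1, D2, D4, D5} covers everything, so the minimum is 4.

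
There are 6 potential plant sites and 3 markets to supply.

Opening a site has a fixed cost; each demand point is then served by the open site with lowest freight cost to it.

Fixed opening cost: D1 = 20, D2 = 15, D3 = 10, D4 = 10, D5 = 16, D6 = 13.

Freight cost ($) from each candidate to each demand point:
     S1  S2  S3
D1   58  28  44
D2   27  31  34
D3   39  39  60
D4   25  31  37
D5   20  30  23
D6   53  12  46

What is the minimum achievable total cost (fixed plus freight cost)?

84

Open {D5, D6}: assign each demand point to its cheapest open site.
  S1→D5 20, S2→D6 12, S3→D5 23
  freight cost 55, fixed 29 → total 84.
Compare {D5}: freight cost 73 + fixed 16 = 89.
Compare {D3, D5, D6}: freight cost 55 + fixed 39 = 94.
Compare {D4, D5, D6}: freight cost 55 + fixed 39 = 94.
All other subsets cost ≥ 89. Minimum total cost: 84.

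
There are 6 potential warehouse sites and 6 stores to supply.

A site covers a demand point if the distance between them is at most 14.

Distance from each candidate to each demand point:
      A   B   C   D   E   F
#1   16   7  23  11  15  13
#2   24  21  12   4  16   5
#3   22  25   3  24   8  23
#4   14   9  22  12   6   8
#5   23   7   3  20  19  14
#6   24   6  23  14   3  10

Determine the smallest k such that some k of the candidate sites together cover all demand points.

Coverage sets (demand points within 14 of each site):
  #1: {B, D, F}
  #2: {C, D, F}
  #3: {C, E}
  #4: {A, B, D, E, F}
  #5: {B, C, F}
  #6: {B, D, E, F}
No single site covers all 6 demand points.
But {#2, #4} covers everything, so the minimum is 2.

2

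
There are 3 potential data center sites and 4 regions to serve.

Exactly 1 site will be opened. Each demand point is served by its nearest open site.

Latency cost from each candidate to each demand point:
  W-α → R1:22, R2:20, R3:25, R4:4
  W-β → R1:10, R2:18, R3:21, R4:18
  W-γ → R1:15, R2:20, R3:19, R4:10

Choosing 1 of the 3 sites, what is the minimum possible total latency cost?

64

Open {W-γ}.
  R1→W-γ 15, R2→W-γ 20, R3→W-γ 19, R4→W-γ 10  ⇒ total 64.
Compare {W-β}: total 67.
Compare {W-α}: total 71.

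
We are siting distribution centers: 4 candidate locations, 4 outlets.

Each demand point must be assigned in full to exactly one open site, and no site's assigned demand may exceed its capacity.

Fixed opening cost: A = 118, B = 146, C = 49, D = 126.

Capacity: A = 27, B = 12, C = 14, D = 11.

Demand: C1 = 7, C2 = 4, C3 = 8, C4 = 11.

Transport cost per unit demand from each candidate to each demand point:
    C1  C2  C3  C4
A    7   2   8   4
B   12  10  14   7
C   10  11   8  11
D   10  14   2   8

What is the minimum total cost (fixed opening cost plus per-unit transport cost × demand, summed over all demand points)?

332

Open {A, C}; cheapest assignment that respects the capacities:
  A (cap 27, load 22): C1, C2, C4 — cost 7×7 + 4×2 + 11×4 = 101
  C (cap 14, load 8): C3 — cost 8×8 = 64
  Shipping 165, fixed 167 → total 332.
  Any other capacity-feasible assignment to {A, C} ships for at least 165.
Compare {A, D}: its best feasible assignment gives total 361.
Compare {A, C, D}: its best feasible assignment gives total 410.
Every other set of open sites that can feasibly serve all demand totals ≥ 361 even under its best assignment. Minimum: 332.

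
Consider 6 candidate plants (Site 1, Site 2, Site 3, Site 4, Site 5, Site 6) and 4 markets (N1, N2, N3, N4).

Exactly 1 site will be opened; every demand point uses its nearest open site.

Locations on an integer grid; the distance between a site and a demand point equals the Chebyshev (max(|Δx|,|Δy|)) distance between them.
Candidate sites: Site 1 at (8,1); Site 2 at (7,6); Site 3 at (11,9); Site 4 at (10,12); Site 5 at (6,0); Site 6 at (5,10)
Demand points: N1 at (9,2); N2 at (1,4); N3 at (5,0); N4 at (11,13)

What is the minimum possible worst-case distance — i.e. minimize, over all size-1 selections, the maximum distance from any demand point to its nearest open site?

7

Open {Site 2}.
  Farthest demand point is N4 at distance 7 (to Site 2); all others are ≤ 7.
With {Site 3} the worst case is 10.
With {Site 6} the worst case is 10.
No size-1 selection achieves below 7.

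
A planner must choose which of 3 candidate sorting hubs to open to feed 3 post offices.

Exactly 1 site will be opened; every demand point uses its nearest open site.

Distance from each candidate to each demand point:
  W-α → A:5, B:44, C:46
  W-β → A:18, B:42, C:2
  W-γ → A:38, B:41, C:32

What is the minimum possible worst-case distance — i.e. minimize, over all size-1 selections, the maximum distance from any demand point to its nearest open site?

41

Open {W-γ}.
  Farthest demand point is B at distance 41 (to W-γ); all others are ≤ 41.
With {W-β} the worst case is 42.
With {W-α} the worst case is 46.
No size-1 selection achieves below 41.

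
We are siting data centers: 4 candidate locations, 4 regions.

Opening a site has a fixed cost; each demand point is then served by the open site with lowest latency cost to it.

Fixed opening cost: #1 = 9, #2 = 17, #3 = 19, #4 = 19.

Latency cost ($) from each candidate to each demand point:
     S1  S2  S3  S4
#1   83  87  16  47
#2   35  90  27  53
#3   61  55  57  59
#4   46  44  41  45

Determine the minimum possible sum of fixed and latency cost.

Open {#1, #4}: assign each demand point to its cheapest open site.
  S1→#4 46, S2→#4 44, S3→#1 16, S4→#4 45
  latency cost 151, fixed 28 → total 179.
Compare {#1, #2, #4}: latency cost 140 + fixed 45 = 185.
Compare {#2, #4}: latency cost 151 + fixed 36 = 187.
Compare {#4}: latency cost 176 + fixed 19 = 195.
All other subsets cost ≥ 185. Minimum total cost: 179.

179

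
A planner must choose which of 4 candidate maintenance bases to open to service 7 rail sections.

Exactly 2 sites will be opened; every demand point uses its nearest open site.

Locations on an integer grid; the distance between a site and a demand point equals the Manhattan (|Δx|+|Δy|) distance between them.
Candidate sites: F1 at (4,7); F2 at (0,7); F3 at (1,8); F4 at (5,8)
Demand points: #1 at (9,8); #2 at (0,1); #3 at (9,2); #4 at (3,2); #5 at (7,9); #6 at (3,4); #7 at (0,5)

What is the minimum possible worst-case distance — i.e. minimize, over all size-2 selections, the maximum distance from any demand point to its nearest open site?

10

Open {F1, F2}.
  Farthest demand point is #3 at distance 10 (to F1); all others are ≤ 10.
With {F1, F3} the worst case is 10.
With {F1, F4} the worst case is 10.
No size-2 selection achieves below 10.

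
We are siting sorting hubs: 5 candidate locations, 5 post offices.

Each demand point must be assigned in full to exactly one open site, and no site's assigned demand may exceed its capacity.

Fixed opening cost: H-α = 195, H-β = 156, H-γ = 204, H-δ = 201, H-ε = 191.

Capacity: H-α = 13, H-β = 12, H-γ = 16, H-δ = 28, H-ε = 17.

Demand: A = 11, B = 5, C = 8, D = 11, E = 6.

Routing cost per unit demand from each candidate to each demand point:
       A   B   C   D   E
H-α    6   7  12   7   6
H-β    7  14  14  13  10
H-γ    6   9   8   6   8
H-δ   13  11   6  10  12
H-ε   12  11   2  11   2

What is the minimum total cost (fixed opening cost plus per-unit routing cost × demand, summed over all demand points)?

728

Open {H-δ, H-ε}; cheapest assignment that respects the capacities:
  H-δ (cap 28, load 27): A, B, D — cost 11×13 + 5×11 + 11×10 = 308
  H-ε (cap 17, load 14): C, E — cost 8×2 + 6×2 = 28
  Shipping 336, fixed 392 → total 728.
  Any other capacity-feasible assignment to {H-δ, H-ε} ships for at least 336.
Compare {H-γ, H-δ}: its best feasible assignment gives total 746.
Compare {H-β, H-γ, H-ε}: its best feasible assignment gives total 767.
Every other set of open sites that can feasibly serve all demand totals ≥ 746 even under its best assignment. Minimum: 728.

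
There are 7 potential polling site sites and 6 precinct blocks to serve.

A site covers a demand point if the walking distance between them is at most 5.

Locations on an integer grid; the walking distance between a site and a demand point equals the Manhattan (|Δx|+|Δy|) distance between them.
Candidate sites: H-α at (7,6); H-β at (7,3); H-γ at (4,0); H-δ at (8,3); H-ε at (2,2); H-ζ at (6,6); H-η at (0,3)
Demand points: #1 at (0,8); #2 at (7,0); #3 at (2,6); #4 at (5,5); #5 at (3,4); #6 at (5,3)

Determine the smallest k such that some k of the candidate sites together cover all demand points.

2

Coverage sets (demand points within 5 of each site):
  H-α: {#3, #4, #6}
  H-β: {#2, #4, #5, #6}
  H-γ: {#2, #5, #6}
  H-δ: {#2, #4, #6}
  H-ε: {#3, #5, #6}
  H-ζ: {#3, #4, #5, #6}
  H-η: {#1, #3, #5, #6}
No single site covers all 6 demand points.
But {H-β, H-η} covers everything, so the minimum is 2.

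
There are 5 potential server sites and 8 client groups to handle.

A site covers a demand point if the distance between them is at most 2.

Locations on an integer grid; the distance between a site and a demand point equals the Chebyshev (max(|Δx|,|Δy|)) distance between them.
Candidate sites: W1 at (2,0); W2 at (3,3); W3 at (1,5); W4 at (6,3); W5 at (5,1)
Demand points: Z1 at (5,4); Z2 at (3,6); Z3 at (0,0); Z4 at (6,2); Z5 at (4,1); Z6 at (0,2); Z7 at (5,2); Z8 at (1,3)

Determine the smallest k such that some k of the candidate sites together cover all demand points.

Coverage sets (demand points within 2 of each site):
  W1: {Z3, Z5, Z6}
  W2: {Z1, Z5, Z7, Z8}
  W3: {Z2, Z8}
  W4: {Z1, Z4, Z5, Z7}
  W5: {Z4, Z5, Z7}
No 2 sites suffice: every size-2 union leaves at least one demand point uncovered.
But {W1, W3, W4} covers everything, so the minimum is 3.

3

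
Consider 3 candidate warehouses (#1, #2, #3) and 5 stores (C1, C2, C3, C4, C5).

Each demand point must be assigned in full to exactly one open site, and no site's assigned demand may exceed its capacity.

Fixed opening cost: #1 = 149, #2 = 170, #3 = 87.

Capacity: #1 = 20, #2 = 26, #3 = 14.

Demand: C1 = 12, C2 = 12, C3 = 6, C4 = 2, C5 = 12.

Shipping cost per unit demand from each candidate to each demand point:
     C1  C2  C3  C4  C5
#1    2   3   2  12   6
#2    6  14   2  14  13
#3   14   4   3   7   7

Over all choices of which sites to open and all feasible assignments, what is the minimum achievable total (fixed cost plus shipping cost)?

619

Open {#1, #2}; cheapest assignment that respects the capacities:
  #1 (cap 20, load 20): C2, C3, C4 — cost 12×3 + 6×2 + 2×12 = 72
  #2 (cap 26, load 24): C1, C5 — cost 12×6 + 12×13 = 228
  Shipping 300, fixed 319 → total 619.
  Any other capacity-feasible assignment to {#1, #2} ships for at least 300.
Compare {#1, #2, #3}: its best feasible assignment gives total 624.
Every other set of open sites that can feasibly serve all demand totals ≥ 624 even under its best assignment. Minimum: 619.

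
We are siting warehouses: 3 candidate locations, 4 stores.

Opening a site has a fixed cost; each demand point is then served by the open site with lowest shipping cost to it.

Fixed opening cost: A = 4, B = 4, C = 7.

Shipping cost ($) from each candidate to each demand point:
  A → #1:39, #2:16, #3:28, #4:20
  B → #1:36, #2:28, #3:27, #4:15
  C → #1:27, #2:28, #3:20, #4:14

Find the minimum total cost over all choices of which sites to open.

88

Open {A, C}: assign each demand point to its cheapest open site.
  #1→C 27, #2→A 16, #3→C 20, #4→C 14
  shipping cost 77, fixed 11 → total 88.
Compare {A, B, C}: shipping cost 77 + fixed 15 = 92.
Compare {C}: shipping cost 89 + fixed 7 = 96.
Compare {B, C}: shipping cost 89 + fixed 11 = 100.
All other subsets cost ≥ 92. Minimum total cost: 88.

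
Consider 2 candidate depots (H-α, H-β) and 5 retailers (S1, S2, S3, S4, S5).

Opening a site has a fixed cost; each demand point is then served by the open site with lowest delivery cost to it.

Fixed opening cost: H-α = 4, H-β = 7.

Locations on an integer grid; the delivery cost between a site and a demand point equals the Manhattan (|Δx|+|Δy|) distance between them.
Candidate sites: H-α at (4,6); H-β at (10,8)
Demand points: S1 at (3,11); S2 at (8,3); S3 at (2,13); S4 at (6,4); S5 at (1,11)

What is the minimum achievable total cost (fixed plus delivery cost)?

38

Open {H-α}: assign each demand point to its cheapest open site.
  S1→H-α 6, S2→H-α 7, S3→H-α 9, S4→H-α 4, S5→H-α 8
  delivery cost 34, fixed 4 → total 38.
Compare {H-α, H-β}: delivery cost 34 + fixed 11 = 45.
Compare {H-β}: delivery cost 50 + fixed 7 = 57.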